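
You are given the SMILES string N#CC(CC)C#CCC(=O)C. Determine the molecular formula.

Walk through each heavy atom and fill implicit hydrogens from standard valence (C 4, N 3, O 2, S 2, halogen 1):
  atom 1: N, bond orders sum to 3 (valence 3) → 0 H
  atom 2: C, bond orders sum to 4 (valence 4) → 0 H
  atom 3: C, bond orders sum to 3 (valence 4) → 1 H
  atom 4: C, bond orders sum to 2 (valence 4) → 2 H
  atom 5: C, bond orders sum to 1 (valence 4) → 3 H
  atom 6: C, bond orders sum to 4 (valence 4) → 0 H
  atom 7: C, bond orders sum to 4 (valence 4) → 0 H
  atom 8: C, bond orders sum to 2 (valence 4) → 2 H
  atom 9: C, bond orders sum to 4 (valence 4) → 0 H
  atom 10: O, bond orders sum to 2 (valence 2) → 0 H
  atom 11: C, bond orders sum to 1 (valence 4) → 3 H
Totals → C:9, H:11, N:1, O:1.

C9H11NO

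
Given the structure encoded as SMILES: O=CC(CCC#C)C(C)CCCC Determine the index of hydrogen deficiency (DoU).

3

Degree of unsaturation = (number of rings) + (number of π bonds).
Ring closures in the SMILES: 0.
π bonds: 1 double bond (each 1 DoU), 1 triple bond (each 2 DoU) → 3 DoU from unsaturation.
Total DoU = 0 + 3 = 3.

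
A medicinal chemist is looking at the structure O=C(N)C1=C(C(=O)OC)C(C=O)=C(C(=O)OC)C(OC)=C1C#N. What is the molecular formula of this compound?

Walk through each heavy atom and fill implicit hydrogens from standard valence (C 4, N 3, O 2, S 2, halogen 1):
  atom 1: O, bond orders sum to 2 (valence 2) → 0 H
  atom 2: C, bond orders sum to 4 (valence 4) → 0 H
  atom 3: N, bond orders sum to 1 (valence 3) → 2 H
  atom 4: C, bond orders sum to 4 (valence 4) → 0 H
  atom 5: C, bond orders sum to 4 (valence 4) → 0 H
  atom 6: C, bond orders sum to 4 (valence 4) → 0 H
  atom 7: O, bond orders sum to 2 (valence 2) → 0 H
  atom 8: O, bond orders sum to 2 (valence 2) → 0 H
  atom 9: C, bond orders sum to 1 (valence 4) → 3 H
  atom 10: C, bond orders sum to 4 (valence 4) → 0 H
  atom 11: C, bond orders sum to 3 (valence 4) → 1 H
  atom 12: O, bond orders sum to 2 (valence 2) → 0 H
  atom 13: C, bond orders sum to 4 (valence 4) → 0 H
  atom 14: C, bond orders sum to 4 (valence 4) → 0 H
  atom 15: O, bond orders sum to 2 (valence 2) → 0 H
  atom 16: O, bond orders sum to 2 (valence 2) → 0 H
  atom 17: C, bond orders sum to 1 (valence 4) → 3 H
  atom 18: C, bond orders sum to 4 (valence 4) → 0 H
  atom 19: O, bond orders sum to 2 (valence 2) → 0 H
  atom 20: C, bond orders sum to 1 (valence 4) → 3 H
  atom 21: C, bond orders sum to 4 (valence 4) → 0 H
  atom 22: C, bond orders sum to 4 (valence 4) → 0 H
  atom 23: N, bond orders sum to 3 (valence 3) → 0 H
Totals → C:14, H:12, N:2, O:7.

C14H12N2O7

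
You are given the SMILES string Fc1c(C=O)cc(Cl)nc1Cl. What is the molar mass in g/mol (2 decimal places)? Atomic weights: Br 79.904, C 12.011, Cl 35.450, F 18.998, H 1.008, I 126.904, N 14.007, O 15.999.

193.99 g/mol

First, the molecular formula is C6H2Cl2FNO (counting implicit H from valence).
  C: 6 × 12.011 = 72.066
  Cl: 2 × 35.450 = 70.900
  F: 1 × 18.998 = 18.998
  H: 2 × 1.008 = 2.016
  N: 1 × 14.007 = 14.007
  O: 1 × 15.999 = 15.999
Sum: 6×12.011 + 2×35.450 + 1×18.998 + 2×1.008 + 1×14.007 + 1×15.999 = 193.986 → 193.99 g/mol.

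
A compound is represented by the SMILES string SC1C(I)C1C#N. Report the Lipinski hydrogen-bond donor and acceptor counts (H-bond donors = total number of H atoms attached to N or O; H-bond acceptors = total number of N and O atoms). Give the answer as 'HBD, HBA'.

0, 1

Donors: find every N or O and count the H atoms it carries.
  atom 7 (N): bond orders sum to 3 → 0 H
Lipinski HBD = 0.
Acceptors: N atoms = 1, O atoms = 0 → HBA = 1.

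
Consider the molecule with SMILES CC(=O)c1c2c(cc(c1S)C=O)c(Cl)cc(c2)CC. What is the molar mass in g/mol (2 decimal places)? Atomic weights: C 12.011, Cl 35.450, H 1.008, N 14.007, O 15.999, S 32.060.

292.78 g/mol

First, the molecular formula is C15H13ClO2S (counting implicit H from valence).
  C: 15 × 12.011 = 180.165
  Cl: 1 × 35.450 = 35.450
  H: 13 × 1.008 = 13.104
  O: 2 × 15.999 = 31.998
  S: 1 × 32.060 = 32.060
Sum: 15×12.011 + 1×35.450 + 13×1.008 + 2×15.999 + 1×32.060 = 292.777 → 292.78 g/mol.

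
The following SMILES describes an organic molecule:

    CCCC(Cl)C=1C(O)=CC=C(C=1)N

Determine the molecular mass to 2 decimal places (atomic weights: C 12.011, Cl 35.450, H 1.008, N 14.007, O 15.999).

199.68 g/mol

First, the molecular formula is C10H14ClNO (counting implicit H from valence).
  C: 10 × 12.011 = 120.110
  Cl: 1 × 35.450 = 35.450
  H: 14 × 1.008 = 14.112
  N: 1 × 14.007 = 14.007
  O: 1 × 15.999 = 15.999
Sum: 10×12.011 + 1×35.450 + 14×1.008 + 1×14.007 + 1×15.999 = 199.678 → 199.68 g/mol.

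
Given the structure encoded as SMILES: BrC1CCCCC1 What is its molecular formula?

C6H11Br

Walk through each heavy atom and fill implicit hydrogens from standard valence (C 4, N 3, O 2, S 2, halogen 1):
  atom 1: Br (halogen, monovalent) → 0 H
  atom 2: C, bond orders sum to 3 (valence 4) → 1 H
  atom 3: C, bond orders sum to 2 (valence 4) → 2 H
  atom 4: C, bond orders sum to 2 (valence 4) → 2 H
  atom 5: C, bond orders sum to 2 (valence 4) → 2 H
  atom 6: C, bond orders sum to 2 (valence 4) → 2 H
  atom 7: C, bond orders sum to 2 (valence 4) → 2 H
Totals → C:6, H:11, Br:1.
In Hill order: C6H11Br.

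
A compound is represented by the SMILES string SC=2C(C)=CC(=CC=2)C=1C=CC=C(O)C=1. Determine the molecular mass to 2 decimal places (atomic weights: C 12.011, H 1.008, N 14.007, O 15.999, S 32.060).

First, the molecular formula is C13H12OS (counting implicit H from valence).
  C: 13 × 12.011 = 156.143
  H: 12 × 1.008 = 12.096
  O: 1 × 15.999 = 15.999
  S: 1 × 32.060 = 32.060
Sum: 13×12.011 + 12×1.008 + 1×15.999 + 1×32.060 = 216.298 → 216.30 g/mol.

216.30 g/mol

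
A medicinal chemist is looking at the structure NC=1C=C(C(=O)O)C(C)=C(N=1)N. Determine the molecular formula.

Walk through each heavy atom and fill implicit hydrogens from standard valence (C 4, N 3, O 2, S 2, halogen 1):
  atom 1: N, bond orders sum to 1 (valence 3) → 2 H
  atom 2: C, bond orders sum to 4 (valence 4) → 0 H
  atom 3: C, bond orders sum to 3 (valence 4) → 1 H
  atom 4: C, bond orders sum to 4 (valence 4) → 0 H
  atom 5: C, bond orders sum to 4 (valence 4) → 0 H
  atom 6: O, bond orders sum to 2 (valence 2) → 0 H
  atom 7: O, bond orders sum to 1 (valence 2) → 1 H
  atom 8: C, bond orders sum to 4 (valence 4) → 0 H
  atom 9: C, bond orders sum to 1 (valence 4) → 3 H
  atom 10: C, bond orders sum to 4 (valence 4) → 0 H
  atom 11: N, bond orders sum to 3 (valence 3) → 0 H
  atom 12: N, bond orders sum to 1 (valence 3) → 2 H
Totals → C:7, H:9, N:3, O:2.

C7H9N3O2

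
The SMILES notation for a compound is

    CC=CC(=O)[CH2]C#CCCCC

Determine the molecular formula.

Walk through each heavy atom and fill implicit hydrogens from standard valence (C 4, N 3, O 2, S 2, halogen 1):
  atom 1: C, bond orders sum to 1 (valence 4) → 3 H
  atom 2: C, bond orders sum to 3 (valence 4) → 1 H
  atom 3: C, bond orders sum to 3 (valence 4) → 1 H
  atom 4: C, bond orders sum to 4 (valence 4) → 0 H
  atom 5: O, bond orders sum to 2 (valence 2) → 0 H
  atom 6: C with explicit H count 2
  atom 7: C, bond orders sum to 4 (valence 4) → 0 H
  atom 8: C, bond orders sum to 4 (valence 4) → 0 H
  atom 9: C, bond orders sum to 2 (valence 4) → 2 H
  atom 10: C, bond orders sum to 2 (valence 4) → 2 H
  atom 11: C, bond orders sum to 2 (valence 4) → 2 H
  atom 12: C, bond orders sum to 1 (valence 4) → 3 H
Totals → C:11, H:16, O:1.
In Hill order: C11H16O.

C11H16O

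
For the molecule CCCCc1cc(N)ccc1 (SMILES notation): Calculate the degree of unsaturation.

Molecular formula: C10H15N.
DoU = (2C + 2 + N − H − X) / 2, where X is the halogen count and O/S are ignored.
    = (2·10 + 2 + 1 − 15 − 0) / 2 = 8 / 2 = 4.

4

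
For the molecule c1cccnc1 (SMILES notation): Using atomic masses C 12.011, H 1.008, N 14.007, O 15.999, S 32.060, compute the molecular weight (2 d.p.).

79.10 g/mol

First, the molecular formula is C5H5N (counting implicit H from valence).
  C: 5 × 12.011 = 60.055
  H: 5 × 1.008 = 5.040
  N: 1 × 14.007 = 14.007
Sum: 5×12.011 + 5×1.008 + 1×14.007 = 79.102 → 79.10 g/mol.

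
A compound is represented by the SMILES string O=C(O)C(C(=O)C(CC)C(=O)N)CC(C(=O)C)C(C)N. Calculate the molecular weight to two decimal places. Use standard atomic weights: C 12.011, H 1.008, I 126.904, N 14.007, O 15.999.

First, the molecular formula is C13H22N2O5 (counting implicit H from valence).
  C: 13 × 12.011 = 156.143
  H: 22 × 1.008 = 22.176
  N: 2 × 14.007 = 28.014
  O: 5 × 15.999 = 79.995
Sum: 13×12.011 + 22×1.008 + 2×14.007 + 5×15.999 = 286.328 → 286.33 g/mol.

286.33 g/mol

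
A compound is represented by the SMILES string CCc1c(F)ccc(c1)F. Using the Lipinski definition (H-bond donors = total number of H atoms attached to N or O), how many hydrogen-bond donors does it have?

Donors: find every N or O and count the H atoms it carries.
  (no N or O atoms present)
Lipinski HBD = 0.

0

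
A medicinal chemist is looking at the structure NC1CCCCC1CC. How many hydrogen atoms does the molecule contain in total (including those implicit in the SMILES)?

17

Walk through each heavy atom and fill implicit hydrogens from standard valence (C 4, N 3, O 2, S 2, halogen 1):
  atom 1: N, bond orders sum to 1 (valence 3) → 2 H
  atom 2: C, bond orders sum to 3 (valence 4) → 1 H
  atom 3: C, bond orders sum to 2 (valence 4) → 2 H
  atom 4: C, bond orders sum to 2 (valence 4) → 2 H
  atom 5: C, bond orders sum to 2 (valence 4) → 2 H
  atom 6: C, bond orders sum to 2 (valence 4) → 2 H
  atom 7: C, bond orders sum to 3 (valence 4) → 1 H
  atom 8: C, bond orders sum to 2 (valence 4) → 2 H
  atom 9: C, bond orders sum to 1 (valence 4) → 3 H
Total hydrogens: 17.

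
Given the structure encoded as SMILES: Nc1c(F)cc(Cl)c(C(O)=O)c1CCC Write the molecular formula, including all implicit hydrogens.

C10H11ClFNO2

Walk through each heavy atom and fill implicit hydrogens from standard valence (C 4, N 3, O 2, S 2, halogen 1); for lowercase aromatic atoms, an aromatic c carries 1 H when it has two neighbours and 0 H with three, and aromatic n carries 0 H:
  atom 1: N, bond orders sum to 1 (valence 3) → 2 H
  atom 2: aromatic c, 3 neighbours → 0 H
  atom 3: aromatic c, 3 neighbours → 0 H
  atom 4: F (halogen, monovalent) → 0 H
  atom 5: aromatic c, 2 neighbours → 1 H
  atom 6: aromatic c, 3 neighbours → 0 H
  atom 7: Cl (halogen, monovalent) → 0 H
  atom 8: aromatic c, 3 neighbours → 0 H
  atom 9: C, bond orders sum to 4 (valence 4) → 0 H
  atom 10: O, bond orders sum to 1 (valence 2) → 1 H
  atom 11: O, bond orders sum to 2 (valence 2) → 0 H
  atom 12: aromatic c, 3 neighbours → 0 H
  atom 13: C, bond orders sum to 2 (valence 4) → 2 H
  atom 14: C, bond orders sum to 2 (valence 4) → 2 H
  atom 15: C, bond orders sum to 1 (valence 4) → 3 H
Totals → C:10, H:11, Cl:1, F:1, N:1, O:2.
In Hill order: C10H11ClFNO2.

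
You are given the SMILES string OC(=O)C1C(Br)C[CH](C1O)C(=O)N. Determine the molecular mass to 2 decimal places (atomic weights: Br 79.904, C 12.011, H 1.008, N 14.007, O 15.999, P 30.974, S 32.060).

First, the molecular formula is C7H10BrNO4 (counting implicit H from valence).
  Br: 1 × 79.904 = 79.904
  C: 7 × 12.011 = 84.077
  H: 10 × 1.008 = 10.080
  N: 1 × 14.007 = 14.007
  O: 4 × 15.999 = 63.996
Sum: 1×79.904 + 7×12.011 + 10×1.008 + 1×14.007 + 4×15.999 = 252.064 → 252.06 g/mol.

252.06 g/mol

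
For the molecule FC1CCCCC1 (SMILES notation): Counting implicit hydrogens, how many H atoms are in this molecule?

Walk through each heavy atom and fill implicit hydrogens from standard valence (C 4, N 3, O 2, S 2, halogen 1):
  atom 1: F (halogen, monovalent) → 0 H
  atom 2: C, bond orders sum to 3 (valence 4) → 1 H
  atom 3: C, bond orders sum to 2 (valence 4) → 2 H
  atom 4: C, bond orders sum to 2 (valence 4) → 2 H
  atom 5: C, bond orders sum to 2 (valence 4) → 2 H
  atom 6: C, bond orders sum to 2 (valence 4) → 2 H
  atom 7: C, bond orders sum to 2 (valence 4) → 2 H
Total hydrogens: 11.

11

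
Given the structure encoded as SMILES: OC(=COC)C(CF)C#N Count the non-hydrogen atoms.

Every atom symbol written in the SMILES (organic subset) is one heavy atom; implicit H are not written.
Heavy atoms by element → C:6, F:1, N:1, O:2.
Total: 10.

10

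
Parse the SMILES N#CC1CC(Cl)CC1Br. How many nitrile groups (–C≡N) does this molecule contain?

The nitrile motif appears at heavy-atom position 2 in the SMILES.
Nitrile count: 1.

1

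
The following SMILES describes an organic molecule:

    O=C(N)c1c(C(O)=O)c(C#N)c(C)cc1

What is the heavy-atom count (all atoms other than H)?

Every atom symbol written in the SMILES (organic subset) is one heavy atom; implicit H are not written.
Heavy atoms by element → C:10, N:2, O:3.
Total: 15.

15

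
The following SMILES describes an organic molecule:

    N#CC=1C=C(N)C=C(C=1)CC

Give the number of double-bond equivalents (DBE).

6

Degree of unsaturation = (number of rings) + (number of π bonds).
Ring closures in the SMILES: 1.
π bonds: 3 double bonds (each 1 DoU), 1 triple bond (each 2 DoU) → 5 DoU from unsaturation.
Total DoU = 1 + 5 = 6.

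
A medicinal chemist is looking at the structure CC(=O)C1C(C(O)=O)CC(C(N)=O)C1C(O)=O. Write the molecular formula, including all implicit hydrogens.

Walk through each heavy atom and fill implicit hydrogens from standard valence (C 4, N 3, O 2, S 2, halogen 1):
  atom 1: C, bond orders sum to 1 (valence 4) → 3 H
  atom 2: C, bond orders sum to 4 (valence 4) → 0 H
  atom 3: O, bond orders sum to 2 (valence 2) → 0 H
  atom 4: C, bond orders sum to 3 (valence 4) → 1 H
  atom 5: C, bond orders sum to 3 (valence 4) → 1 H
  atom 6: C, bond orders sum to 4 (valence 4) → 0 H
  atom 7: O, bond orders sum to 1 (valence 2) → 1 H
  atom 8: O, bond orders sum to 2 (valence 2) → 0 H
  atom 9: C, bond orders sum to 2 (valence 4) → 2 H
  atom 10: C, bond orders sum to 3 (valence 4) → 1 H
  atom 11: C, bond orders sum to 4 (valence 4) → 0 H
  atom 12: N, bond orders sum to 1 (valence 3) → 2 H
  atom 13: O, bond orders sum to 2 (valence 2) → 0 H
  atom 14: C, bond orders sum to 3 (valence 4) → 1 H
  atom 15: C, bond orders sum to 4 (valence 4) → 0 H
  atom 16: O, bond orders sum to 1 (valence 2) → 1 H
  atom 17: O, bond orders sum to 2 (valence 2) → 0 H
Totals → C:10, H:13, N:1, O:6.

C10H13NO6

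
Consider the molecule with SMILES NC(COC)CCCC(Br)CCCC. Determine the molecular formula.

C11H24BrNO

Walk through each heavy atom and fill implicit hydrogens from standard valence (C 4, N 3, O 2, S 2, halogen 1):
  atom 1: N, bond orders sum to 1 (valence 3) → 2 H
  atom 2: C, bond orders sum to 3 (valence 4) → 1 H
  atom 3: C, bond orders sum to 2 (valence 4) → 2 H
  atom 4: O, bond orders sum to 2 (valence 2) → 0 H
  atom 5: C, bond orders sum to 1 (valence 4) → 3 H
  atom 6: C, bond orders sum to 2 (valence 4) → 2 H
  atom 7: C, bond orders sum to 2 (valence 4) → 2 H
  atom 8: C, bond orders sum to 2 (valence 4) → 2 H
  atom 9: C, bond orders sum to 3 (valence 4) → 1 H
  atom 10: Br (halogen, monovalent) → 0 H
  atom 11: C, bond orders sum to 2 (valence 4) → 2 H
  atom 12: C, bond orders sum to 2 (valence 4) → 2 H
  atom 13: C, bond orders sum to 2 (valence 4) → 2 H
  atom 14: C, bond orders sum to 1 (valence 4) → 3 H
Totals → C:11, H:24, Br:1, N:1, O:1.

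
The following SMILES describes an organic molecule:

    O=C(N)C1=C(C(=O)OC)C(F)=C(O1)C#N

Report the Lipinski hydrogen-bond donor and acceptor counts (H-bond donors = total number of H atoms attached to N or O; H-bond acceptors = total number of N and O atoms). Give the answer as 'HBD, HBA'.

Donors: find every N or O and count the H atoms it carries.
  atom 1 (O): bond orders sum to 2 → 0 H
  atom 3 (N): bond orders sum to 1 → 2 H
  atom 7 (O): bond orders sum to 2 → 0 H
  atom 8 (O): bond orders sum to 2 → 0 H
  atom 13 (O): bond orders sum to 2 → 0 H
  atom 15 (N): bond orders sum to 3 → 0 H
Lipinski HBD = 2.
Acceptors: N atoms = 2, O atoms = 4 → HBA = 6.

2, 6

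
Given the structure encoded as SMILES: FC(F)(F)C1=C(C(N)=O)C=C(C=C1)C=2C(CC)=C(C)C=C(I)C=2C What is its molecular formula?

C18H17F3INO

Walk through each heavy atom and fill implicit hydrogens from standard valence (C 4, N 3, O 2, S 2, halogen 1):
  atom 1: F (halogen, monovalent) → 0 H
  atom 2: C, bond orders sum to 4 (valence 4) → 0 H
  atom 3: F (halogen, monovalent) → 0 H
  atom 4: F (halogen, monovalent) → 0 H
  atom 5: C, bond orders sum to 4 (valence 4) → 0 H
  atom 6: C, bond orders sum to 4 (valence 4) → 0 H
  atom 7: C, bond orders sum to 4 (valence 4) → 0 H
  atom 8: N, bond orders sum to 1 (valence 3) → 2 H
  atom 9: O, bond orders sum to 2 (valence 2) → 0 H
  atom 10: C, bond orders sum to 3 (valence 4) → 1 H
  atom 11: C, bond orders sum to 4 (valence 4) → 0 H
  atom 12: C, bond orders sum to 3 (valence 4) → 1 H
  atom 13: C, bond orders sum to 3 (valence 4) → 1 H
  atom 14: C, bond orders sum to 4 (valence 4) → 0 H
  atom 15: C, bond orders sum to 4 (valence 4) → 0 H
  atom 16: C, bond orders sum to 2 (valence 4) → 2 H
  atom 17: C, bond orders sum to 1 (valence 4) → 3 H
  atom 18: C, bond orders sum to 4 (valence 4) → 0 H
  atom 19: C, bond orders sum to 1 (valence 4) → 3 H
  atom 20: C, bond orders sum to 3 (valence 4) → 1 H
  atom 21: C, bond orders sum to 4 (valence 4) → 0 H
  atom 22: I (halogen, monovalent) → 0 H
  atom 23: C, bond orders sum to 4 (valence 4) → 0 H
  atom 24: C, bond orders sum to 1 (valence 4) → 3 H
Totals → C:18, H:17, F:3, I:1, N:1, O:1.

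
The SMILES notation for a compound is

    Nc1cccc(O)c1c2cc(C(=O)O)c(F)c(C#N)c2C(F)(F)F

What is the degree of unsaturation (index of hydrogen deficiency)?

Molecular formula: C15H8F4N2O3.
DoU = (2C + 2 + N − H − X) / 2, where X is the halogen count and O/S are ignored.
    = (2·15 + 2 + 2 − 8 − 4) / 2 = 22 / 2 = 11.

11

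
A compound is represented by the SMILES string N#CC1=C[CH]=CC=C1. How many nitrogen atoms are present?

1

Scan the SMILES for N atoms (remember two-letter symbols like Cl and Br are single atoms).
Nitrogen count: 1.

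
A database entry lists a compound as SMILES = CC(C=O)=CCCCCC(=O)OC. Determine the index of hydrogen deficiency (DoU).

Molecular formula: C10H16O3.
DoU = (2C + 2 + N − H − X) / 2, where X is the halogen count and O/S are ignored.
    = (2·10 + 2 + 0 − 16 − 0) / 2 = 6 / 2 = 3.

3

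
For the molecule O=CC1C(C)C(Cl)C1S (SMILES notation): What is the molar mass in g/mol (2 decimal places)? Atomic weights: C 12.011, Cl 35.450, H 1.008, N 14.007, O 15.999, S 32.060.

First, the molecular formula is C6H9ClOS (counting implicit H from valence).
  C: 6 × 12.011 = 72.066
  Cl: 1 × 35.450 = 35.450
  H: 9 × 1.008 = 9.072
  O: 1 × 15.999 = 15.999
  S: 1 × 32.060 = 32.060
Sum: 6×12.011 + 1×35.450 + 9×1.008 + 1×15.999 + 1×32.060 = 164.647 → 164.65 g/mol.

164.65 g/mol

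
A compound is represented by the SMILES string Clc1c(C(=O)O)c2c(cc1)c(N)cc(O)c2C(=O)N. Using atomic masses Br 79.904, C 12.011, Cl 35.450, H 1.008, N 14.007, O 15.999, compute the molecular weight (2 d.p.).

280.66 g/mol

First, the molecular formula is C12H9ClN2O4 (counting implicit H from valence).
  C: 12 × 12.011 = 144.132
  Cl: 1 × 35.450 = 35.450
  H: 9 × 1.008 = 9.072
  N: 2 × 14.007 = 28.014
  O: 4 × 15.999 = 63.996
Sum: 12×12.011 + 1×35.450 + 9×1.008 + 2×14.007 + 4×15.999 = 280.664 → 280.66 g/mol.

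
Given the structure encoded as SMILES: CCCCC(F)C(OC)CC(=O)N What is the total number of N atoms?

Scan the SMILES for N atoms (remember two-letter symbols like Cl and Br are single atoms).
Nitrogen count: 1.

1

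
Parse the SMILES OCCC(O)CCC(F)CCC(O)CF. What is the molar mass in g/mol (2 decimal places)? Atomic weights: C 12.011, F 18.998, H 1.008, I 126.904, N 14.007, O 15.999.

226.26 g/mol

First, the molecular formula is C10H20F2O3 (counting implicit H from valence).
  C: 10 × 12.011 = 120.110
  F: 2 × 18.998 = 37.996
  H: 20 × 1.008 = 20.160
  O: 3 × 15.999 = 47.997
Sum: 10×12.011 + 2×18.998 + 20×1.008 + 3×15.999 = 226.263 → 226.26 g/mol.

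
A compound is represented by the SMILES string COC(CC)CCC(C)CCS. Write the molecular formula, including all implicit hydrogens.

C10H22OS

Walk through each heavy atom and fill implicit hydrogens from standard valence (C 4, N 3, O 2, S 2, halogen 1):
  atom 1: C, bond orders sum to 1 (valence 4) → 3 H
  atom 2: O, bond orders sum to 2 (valence 2) → 0 H
  atom 3: C, bond orders sum to 3 (valence 4) → 1 H
  atom 4: C, bond orders sum to 2 (valence 4) → 2 H
  atom 5: C, bond orders sum to 1 (valence 4) → 3 H
  atom 6: C, bond orders sum to 2 (valence 4) → 2 H
  atom 7: C, bond orders sum to 2 (valence 4) → 2 H
  atom 8: C, bond orders sum to 3 (valence 4) → 1 H
  atom 9: C, bond orders sum to 1 (valence 4) → 3 H
  atom 10: C, bond orders sum to 2 (valence 4) → 2 H
  atom 11: C, bond orders sum to 2 (valence 4) → 2 H
  atom 12: S, bond orders sum to 1 (valence 2) → 1 H
Totals → C:10, H:22, O:1, S:1.
In Hill order: C10H22OS.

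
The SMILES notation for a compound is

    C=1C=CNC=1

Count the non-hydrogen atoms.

5

Every atom symbol written in the SMILES (organic subset) is one heavy atom; implicit H are not written.
Heavy atoms by element → C:4, N:1.
Total: 5.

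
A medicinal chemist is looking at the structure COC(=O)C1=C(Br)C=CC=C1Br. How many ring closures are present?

In SMILES, each pair of matching ring-closure digits denotes one ring-closing bond; the number of such bonds equals the number of independent rings.
Ring-closure bonds here: 1.

1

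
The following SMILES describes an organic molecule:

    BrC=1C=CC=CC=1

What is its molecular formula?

C6H5Br

Walk through each heavy atom and fill implicit hydrogens from standard valence (C 4, N 3, O 2, S 2, halogen 1):
  atom 1: Br (halogen, monovalent) → 0 H
  atom 2: C, bond orders sum to 4 (valence 4) → 0 H
  atom 3: C, bond orders sum to 3 (valence 4) → 1 H
  atom 4: C, bond orders sum to 3 (valence 4) → 1 H
  atom 5: C, bond orders sum to 3 (valence 4) → 1 H
  atom 6: C, bond orders sum to 3 (valence 4) → 1 H
  atom 7: C, bond orders sum to 3 (valence 4) → 1 H
Totals → C:6, H:5, Br:1.
In Hill order: C6H5Br.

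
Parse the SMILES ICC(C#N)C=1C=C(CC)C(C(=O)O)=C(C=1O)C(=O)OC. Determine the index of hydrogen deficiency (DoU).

8

Degree of unsaturation = (number of rings) + (number of π bonds).
Ring closures in the SMILES: 1.
π bonds: 5 double bonds (each 1 DoU), 1 triple bond (each 2 DoU) → 7 DoU from unsaturation.
Total DoU = 1 + 7 = 8.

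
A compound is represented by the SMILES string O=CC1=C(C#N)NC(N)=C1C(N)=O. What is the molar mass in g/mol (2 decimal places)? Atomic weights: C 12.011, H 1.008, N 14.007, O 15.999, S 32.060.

178.15 g/mol

First, the molecular formula is C7H6N4O2 (counting implicit H from valence).
  C: 7 × 12.011 = 84.077
  H: 6 × 1.008 = 6.048
  N: 4 × 14.007 = 56.028
  O: 2 × 15.999 = 31.998
Sum: 7×12.011 + 6×1.008 + 4×14.007 + 2×15.999 = 178.151 → 178.15 g/mol.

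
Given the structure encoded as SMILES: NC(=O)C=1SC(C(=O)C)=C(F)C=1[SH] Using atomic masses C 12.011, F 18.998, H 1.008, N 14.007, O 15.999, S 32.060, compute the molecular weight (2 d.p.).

219.25 g/mol

First, the molecular formula is C7H6FNO2S2 (counting implicit H from valence).
  C: 7 × 12.011 = 84.077
  F: 1 × 18.998 = 18.998
  H: 6 × 1.008 = 6.048
  N: 1 × 14.007 = 14.007
  O: 2 × 15.999 = 31.998
  S: 2 × 32.060 = 64.120
Sum: 7×12.011 + 1×18.998 + 6×1.008 + 1×14.007 + 2×15.999 + 2×32.060 = 219.248 → 219.25 g/mol.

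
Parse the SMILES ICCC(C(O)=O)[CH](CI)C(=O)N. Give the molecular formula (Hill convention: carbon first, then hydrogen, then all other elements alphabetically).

Walk through each heavy atom and fill implicit hydrogens from standard valence (C 4, N 3, O 2, S 2, halogen 1):
  atom 1: I (halogen, monovalent) → 0 H
  atom 2: C, bond orders sum to 2 (valence 4) → 2 H
  atom 3: C, bond orders sum to 2 (valence 4) → 2 H
  atom 4: C, bond orders sum to 3 (valence 4) → 1 H
  atom 5: C, bond orders sum to 4 (valence 4) → 0 H
  atom 6: O, bond orders sum to 1 (valence 2) → 1 H
  atom 7: O, bond orders sum to 2 (valence 2) → 0 H
  atom 8: C with explicit H count 1
  atom 9: C, bond orders sum to 2 (valence 4) → 2 H
  atom 10: I (halogen, monovalent) → 0 H
  atom 11: C, bond orders sum to 4 (valence 4) → 0 H
  atom 12: O, bond orders sum to 2 (valence 2) → 0 H
  atom 13: N, bond orders sum to 1 (valence 3) → 2 H
Totals → C:7, H:11, I:2, N:1, O:3.
In Hill order: C7H11I2NO3.

C7H11I2NO3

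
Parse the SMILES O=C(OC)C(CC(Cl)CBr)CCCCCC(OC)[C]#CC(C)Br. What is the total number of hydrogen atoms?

Walk through each heavy atom and fill implicit hydrogens from standard valence (C 4, N 3, O 2, S 2, halogen 1):
  atom 1: O, bond orders sum to 2 (valence 2) → 0 H
  atom 2: C, bond orders sum to 4 (valence 4) → 0 H
  atom 3: O, bond orders sum to 2 (valence 2) → 0 H
  atom 4: C, bond orders sum to 1 (valence 4) → 3 H
  atom 5: C, bond orders sum to 3 (valence 4) → 1 H
  atom 6: C, bond orders sum to 2 (valence 4) → 2 H
  atom 7: C, bond orders sum to 3 (valence 4) → 1 H
  atom 8: Cl (halogen, monovalent) → 0 H
  atom 9: C, bond orders sum to 2 (valence 4) → 2 H
  atom 10: Br (halogen, monovalent) → 0 H
  atom 11: C, bond orders sum to 2 (valence 4) → 2 H
  atom 12: C, bond orders sum to 2 (valence 4) → 2 H
  atom 13: C, bond orders sum to 2 (valence 4) → 2 H
  atom 14: C, bond orders sum to 2 (valence 4) → 2 H
  atom 15: C, bond orders sum to 2 (valence 4) → 2 H
  atom 16: C, bond orders sum to 3 (valence 4) → 1 H
  atom 17: O, bond orders sum to 2 (valence 2) → 0 H
  atom 18: C, bond orders sum to 1 (valence 4) → 3 H
  atom 19: C with explicit H count 0
  atom 20: C, bond orders sum to 4 (valence 4) → 0 H
  atom 21: C, bond orders sum to 3 (valence 4) → 1 H
  atom 22: C, bond orders sum to 1 (valence 4) → 3 H
  atom 23: Br (halogen, monovalent) → 0 H
Total hydrogens: 27.

27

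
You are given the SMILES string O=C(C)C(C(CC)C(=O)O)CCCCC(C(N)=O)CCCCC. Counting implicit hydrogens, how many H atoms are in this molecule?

33

Walk through each heavy atom and fill implicit hydrogens from standard valence (C 4, N 3, O 2, S 2, halogen 1):
  atom 1: O, bond orders sum to 2 (valence 2) → 0 H
  atom 2: C, bond orders sum to 4 (valence 4) → 0 H
  atom 3: C, bond orders sum to 1 (valence 4) → 3 H
  atom 4: C, bond orders sum to 3 (valence 4) → 1 H
  atom 5: C, bond orders sum to 3 (valence 4) → 1 H
  atom 6: C, bond orders sum to 2 (valence 4) → 2 H
  atom 7: C, bond orders sum to 1 (valence 4) → 3 H
  atom 8: C, bond orders sum to 4 (valence 4) → 0 H
  atom 9: O, bond orders sum to 2 (valence 2) → 0 H
  atom 10: O, bond orders sum to 1 (valence 2) → 1 H
  atom 11: C, bond orders sum to 2 (valence 4) → 2 H
  atom 12: C, bond orders sum to 2 (valence 4) → 2 H
  atom 13: C, bond orders sum to 2 (valence 4) → 2 H
  atom 14: C, bond orders sum to 2 (valence 4) → 2 H
  atom 15: C, bond orders sum to 3 (valence 4) → 1 H
  atom 16: C, bond orders sum to 4 (valence 4) → 0 H
  atom 17: N, bond orders sum to 1 (valence 3) → 2 H
  atom 18: O, bond orders sum to 2 (valence 2) → 0 H
  atom 19: C, bond orders sum to 2 (valence 4) → 2 H
  atom 20: C, bond orders sum to 2 (valence 4) → 2 H
  atom 21: C, bond orders sum to 2 (valence 4) → 2 H
  atom 22: C, bond orders sum to 2 (valence 4) → 2 H
  atom 23: C, bond orders sum to 1 (valence 4) → 3 H
Total hydrogens: 33.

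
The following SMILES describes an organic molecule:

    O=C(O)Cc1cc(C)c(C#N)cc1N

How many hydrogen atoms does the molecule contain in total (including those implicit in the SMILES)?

10

Walk through each heavy atom and fill implicit hydrogens from standard valence (C 4, N 3, O 2, S 2, halogen 1); for lowercase aromatic atoms, an aromatic c carries 1 H when it has two neighbours and 0 H with three, and aromatic n carries 0 H:
  atom 1: O, bond orders sum to 2 (valence 2) → 0 H
  atom 2: C, bond orders sum to 4 (valence 4) → 0 H
  atom 3: O, bond orders sum to 1 (valence 2) → 1 H
  atom 4: C, bond orders sum to 2 (valence 4) → 2 H
  atom 5: aromatic c, 3 neighbours → 0 H
  atom 6: aromatic c, 2 neighbours → 1 H
  atom 7: aromatic c, 3 neighbours → 0 H
  atom 8: C, bond orders sum to 1 (valence 4) → 3 H
  atom 9: aromatic c, 3 neighbours → 0 H
  atom 10: C, bond orders sum to 4 (valence 4) → 0 H
  atom 11: N, bond orders sum to 3 (valence 3) → 0 H
  atom 12: aromatic c, 2 neighbours → 1 H
  atom 13: aromatic c, 3 neighbours → 0 H
  atom 14: N, bond orders sum to 1 (valence 3) → 2 H
Total hydrogens: 10.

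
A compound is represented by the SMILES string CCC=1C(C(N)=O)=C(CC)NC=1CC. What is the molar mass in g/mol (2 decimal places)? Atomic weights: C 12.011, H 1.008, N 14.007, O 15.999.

194.28 g/mol

First, the molecular formula is C11H18N2O (counting implicit H from valence).
  C: 11 × 12.011 = 132.121
  H: 18 × 1.008 = 18.144
  N: 2 × 14.007 = 28.014
  O: 1 × 15.999 = 15.999
Sum: 11×12.011 + 18×1.008 + 2×14.007 + 1×15.999 = 194.278 → 194.28 g/mol.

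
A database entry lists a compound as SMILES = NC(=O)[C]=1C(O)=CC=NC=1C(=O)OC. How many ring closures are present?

In SMILES, each pair of matching ring-closure digits denotes one ring-closing bond; the number of such bonds equals the number of independent rings.
Ring-closure bonds here: 1.

1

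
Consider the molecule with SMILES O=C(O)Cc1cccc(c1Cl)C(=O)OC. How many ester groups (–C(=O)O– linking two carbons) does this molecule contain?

The ester motif appears at heavy-atom position 12 in the SMILES.
Other groups present: 1 carboxylic acid.
Ester count: 1.

1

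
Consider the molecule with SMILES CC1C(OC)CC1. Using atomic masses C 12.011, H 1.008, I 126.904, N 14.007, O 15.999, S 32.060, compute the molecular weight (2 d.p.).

100.16 g/mol

First, the molecular formula is C6H12O (counting implicit H from valence).
  C: 6 × 12.011 = 72.066
  H: 12 × 1.008 = 12.096
  O: 1 × 15.999 = 15.999
Sum: 6×12.011 + 12×1.008 + 1×15.999 = 100.161 → 100.16 g/mol.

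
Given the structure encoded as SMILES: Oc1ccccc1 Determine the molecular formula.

C6H6O

Walk through each heavy atom and fill implicit hydrogens from standard valence (C 4, N 3, O 2, S 2, halogen 1); for lowercase aromatic atoms, an aromatic c carries 1 H when it has two neighbours and 0 H with three, and aromatic n carries 0 H:
  atom 1: O, bond orders sum to 1 (valence 2) → 1 H
  atom 2: aromatic c, 3 neighbours → 0 H
  atom 3: aromatic c, 2 neighbours → 1 H
  atom 4: aromatic c, 2 neighbours → 1 H
  atom 5: aromatic c, 2 neighbours → 1 H
  atom 6: aromatic c, 2 neighbours → 1 H
  atom 7: aromatic c, 2 neighbours → 1 H
Totals → C:6, H:6, O:1.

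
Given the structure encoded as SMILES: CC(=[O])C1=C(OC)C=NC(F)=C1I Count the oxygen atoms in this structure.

2

Scan the SMILES for O atoms (remember two-letter symbols like Cl and Br are single atoms).
Oxygen count: 2.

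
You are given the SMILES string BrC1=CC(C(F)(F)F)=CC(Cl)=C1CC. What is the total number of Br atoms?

1

Scan the SMILES for Br atoms (remember two-letter symbols like Cl and Br are single atoms).
Bromine count: 1.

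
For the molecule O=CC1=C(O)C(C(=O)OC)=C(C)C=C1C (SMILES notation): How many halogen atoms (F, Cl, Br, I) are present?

0

Scan the SMILES for the halogen motif — none present.
Groups that are present: 1 aldehyde, 1 ester, 1 hydroxyl.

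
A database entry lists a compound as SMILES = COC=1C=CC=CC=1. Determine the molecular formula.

Walk through each heavy atom and fill implicit hydrogens from standard valence (C 4, N 3, O 2, S 2, halogen 1):
  atom 1: C, bond orders sum to 1 (valence 4) → 3 H
  atom 2: O, bond orders sum to 2 (valence 2) → 0 H
  atom 3: C, bond orders sum to 4 (valence 4) → 0 H
  atom 4: C, bond orders sum to 3 (valence 4) → 1 H
  atom 5: C, bond orders sum to 3 (valence 4) → 1 H
  atom 6: C, bond orders sum to 3 (valence 4) → 1 H
  atom 7: C, bond orders sum to 3 (valence 4) → 1 H
  atom 8: C, bond orders sum to 3 (valence 4) → 1 H
Totals → C:7, H:8, O:1.
In Hill order: C7H8O.

C7H8O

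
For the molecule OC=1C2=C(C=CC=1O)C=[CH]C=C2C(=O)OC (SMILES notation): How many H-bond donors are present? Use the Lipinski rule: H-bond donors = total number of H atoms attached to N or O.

Donors: find every N or O and count the H atoms it carries.
  atom 1 (O): bond orders sum to 1 → 1 H
  atom 8 (O): bond orders sum to 1 → 1 H
  atom 14 (O): bond orders sum to 2 → 0 H
  atom 15 (O): bond orders sum to 2 → 0 H
Lipinski HBD = 2.

2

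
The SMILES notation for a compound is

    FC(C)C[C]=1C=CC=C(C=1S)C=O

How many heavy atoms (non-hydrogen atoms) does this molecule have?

Every atom symbol written in the SMILES (organic subset) is one heavy atom; implicit H are not written.
Heavy atoms by element → C:10, F:1, O:1, S:1.
Total: 13.

13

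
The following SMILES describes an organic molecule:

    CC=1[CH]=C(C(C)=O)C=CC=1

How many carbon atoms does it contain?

9

Count every carbon token in the SMILES (each C, including those in ring-closure positions and inside branches).
Carbon count: 9.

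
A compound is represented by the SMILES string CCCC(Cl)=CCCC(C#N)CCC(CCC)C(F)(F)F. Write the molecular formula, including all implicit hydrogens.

C16H25ClF3N

Walk through each heavy atom and fill implicit hydrogens from standard valence (C 4, N 3, O 2, S 2, halogen 1):
  atom 1: C, bond orders sum to 1 (valence 4) → 3 H
  atom 2: C, bond orders sum to 2 (valence 4) → 2 H
  atom 3: C, bond orders sum to 2 (valence 4) → 2 H
  atom 4: C, bond orders sum to 4 (valence 4) → 0 H
  atom 5: Cl (halogen, monovalent) → 0 H
  atom 6: C, bond orders sum to 3 (valence 4) → 1 H
  atom 7: C, bond orders sum to 2 (valence 4) → 2 H
  atom 8: C, bond orders sum to 2 (valence 4) → 2 H
  atom 9: C, bond orders sum to 3 (valence 4) → 1 H
  atom 10: C, bond orders sum to 4 (valence 4) → 0 H
  atom 11: N, bond orders sum to 3 (valence 3) → 0 H
  atom 12: C, bond orders sum to 2 (valence 4) → 2 H
  atom 13: C, bond orders sum to 2 (valence 4) → 2 H
  atom 14: C, bond orders sum to 3 (valence 4) → 1 H
  atom 15: C, bond orders sum to 2 (valence 4) → 2 H
  atom 16: C, bond orders sum to 2 (valence 4) → 2 H
  atom 17: C, bond orders sum to 1 (valence 4) → 3 H
  atom 18: C, bond orders sum to 4 (valence 4) → 0 H
  atom 19: F (halogen, monovalent) → 0 H
  atom 20: F (halogen, monovalent) → 0 H
  atom 21: F (halogen, monovalent) → 0 H
Totals → C:16, H:25, Cl:1, F:3, N:1.
In Hill order: C16H25ClF3N.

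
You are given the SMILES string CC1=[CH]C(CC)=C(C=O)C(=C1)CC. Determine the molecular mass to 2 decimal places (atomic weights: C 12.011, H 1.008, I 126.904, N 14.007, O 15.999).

176.26 g/mol

First, the molecular formula is C12H16O (counting implicit H from valence).
  C: 12 × 12.011 = 144.132
  H: 16 × 1.008 = 16.128
  O: 1 × 15.999 = 15.999
Sum: 12×12.011 + 16×1.008 + 1×15.999 = 176.259 → 176.26 g/mol.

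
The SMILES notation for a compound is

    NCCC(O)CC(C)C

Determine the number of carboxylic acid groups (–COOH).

0

Scan the SMILES for the carboxylic acid motif — none present.
Groups that are present: 1 hydroxyl, 1 primary amine.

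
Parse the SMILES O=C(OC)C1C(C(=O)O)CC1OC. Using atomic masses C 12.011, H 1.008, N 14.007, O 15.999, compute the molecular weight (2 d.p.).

First, the molecular formula is C8H12O5 (counting implicit H from valence).
  C: 8 × 12.011 = 96.088
  H: 12 × 1.008 = 12.096
  O: 5 × 15.999 = 79.995
Sum: 8×12.011 + 12×1.008 + 5×15.999 = 188.179 → 188.18 g/mol.

188.18 g/mol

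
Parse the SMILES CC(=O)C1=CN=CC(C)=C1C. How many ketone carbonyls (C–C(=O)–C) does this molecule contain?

1

The ketone motif appears at heavy-atom position 2 in the SMILES.
Ketone count: 1.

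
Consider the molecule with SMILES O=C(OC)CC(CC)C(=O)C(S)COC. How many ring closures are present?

0

In SMILES, each pair of matching ring-closure digits denotes one ring-closing bond; the number of such bonds equals the number of independent rings.
Ring-closure bonds here: 0.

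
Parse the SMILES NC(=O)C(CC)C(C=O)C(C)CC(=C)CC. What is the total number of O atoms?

Scan the SMILES for O atoms (remember two-letter symbols like Cl and Br are single atoms).
Oxygen count: 2.

2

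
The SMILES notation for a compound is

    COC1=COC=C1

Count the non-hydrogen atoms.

7

Every atom symbol written in the SMILES (organic subset) is one heavy atom; implicit H are not written.
Heavy atoms by element → C:5, O:2.
Total: 7.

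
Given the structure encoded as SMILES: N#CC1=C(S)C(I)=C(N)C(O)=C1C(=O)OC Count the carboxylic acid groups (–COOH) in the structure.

Scan the SMILES for the carboxylic acid motif — none present.
Groups that are present: 1 ester, 1 hydroxyl, 1 nitrile, 1 primary amine, 1 thiol.

0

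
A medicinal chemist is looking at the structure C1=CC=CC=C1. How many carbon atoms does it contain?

Count every carbon token in the SMILES (each C, including those in ring-closure positions and inside branches).
Carbon count: 6.

6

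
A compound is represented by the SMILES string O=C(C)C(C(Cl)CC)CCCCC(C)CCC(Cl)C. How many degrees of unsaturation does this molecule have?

1

Degree of unsaturation = (number of rings) + (number of π bonds).
Ring closures in the SMILES: 0.
π bonds: 1 double bond (each 1 DoU) → 1 DoU from unsaturation.
Total DoU = 0 + 1 = 1.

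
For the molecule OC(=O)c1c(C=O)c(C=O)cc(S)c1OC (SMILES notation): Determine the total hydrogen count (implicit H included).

Walk through each heavy atom and fill implicit hydrogens from standard valence (C 4, N 3, O 2, S 2, halogen 1); for lowercase aromatic atoms, an aromatic c carries 1 H when it has two neighbours and 0 H with three, and aromatic n carries 0 H:
  atom 1: O, bond orders sum to 1 (valence 2) → 1 H
  atom 2: C, bond orders sum to 4 (valence 4) → 0 H
  atom 3: O, bond orders sum to 2 (valence 2) → 0 H
  atom 4: aromatic c, 3 neighbours → 0 H
  atom 5: aromatic c, 3 neighbours → 0 H
  atom 6: C, bond orders sum to 3 (valence 4) → 1 H
  atom 7: O, bond orders sum to 2 (valence 2) → 0 H
  atom 8: aromatic c, 3 neighbours → 0 H
  atom 9: C, bond orders sum to 3 (valence 4) → 1 H
  atom 10: O, bond orders sum to 2 (valence 2) → 0 H
  atom 11: aromatic c, 2 neighbours → 1 H
  atom 12: aromatic c, 3 neighbours → 0 H
  atom 13: S, bond orders sum to 1 (valence 2) → 1 H
  atom 14: aromatic c, 3 neighbours → 0 H
  atom 15: O, bond orders sum to 2 (valence 2) → 0 H
  atom 16: C, bond orders sum to 1 (valence 4) → 3 H
Total hydrogens: 8.

8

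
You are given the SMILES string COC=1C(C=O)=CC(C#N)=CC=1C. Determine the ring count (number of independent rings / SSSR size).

1

In SMILES, each pair of matching ring-closure digits denotes one ring-closing bond; the number of such bonds equals the number of independent rings.
Ring-closure bonds here: 1.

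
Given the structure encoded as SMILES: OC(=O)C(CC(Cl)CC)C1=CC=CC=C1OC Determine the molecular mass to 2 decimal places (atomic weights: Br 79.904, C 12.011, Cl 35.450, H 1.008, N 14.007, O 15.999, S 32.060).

256.73 g/mol

First, the molecular formula is C13H17ClO3 (counting implicit H from valence).
  C: 13 × 12.011 = 156.143
  Cl: 1 × 35.450 = 35.450
  H: 17 × 1.008 = 17.136
  O: 3 × 15.999 = 47.997
Sum: 13×12.011 + 1×35.450 + 17×1.008 + 3×15.999 = 256.726 → 256.73 g/mol.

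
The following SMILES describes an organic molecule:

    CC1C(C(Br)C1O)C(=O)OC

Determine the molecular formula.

Walk through each heavy atom and fill implicit hydrogens from standard valence (C 4, N 3, O 2, S 2, halogen 1):
  atom 1: C, bond orders sum to 1 (valence 4) → 3 H
  atom 2: C, bond orders sum to 3 (valence 4) → 1 H
  atom 3: C, bond orders sum to 3 (valence 4) → 1 H
  atom 4: C, bond orders sum to 3 (valence 4) → 1 H
  atom 5: Br (halogen, monovalent) → 0 H
  atom 6: C, bond orders sum to 3 (valence 4) → 1 H
  atom 7: O, bond orders sum to 1 (valence 2) → 1 H
  atom 8: C, bond orders sum to 4 (valence 4) → 0 H
  atom 9: O, bond orders sum to 2 (valence 2) → 0 H
  atom 10: O, bond orders sum to 2 (valence 2) → 0 H
  atom 11: C, bond orders sum to 1 (valence 4) → 3 H
Totals → C:7, H:11, Br:1, O:3.
In Hill order: C7H11BrO3.

C7H11BrO3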